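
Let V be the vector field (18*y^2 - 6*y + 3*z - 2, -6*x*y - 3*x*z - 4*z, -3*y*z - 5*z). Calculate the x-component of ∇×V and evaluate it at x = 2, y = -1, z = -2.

16

(∇×V)_1 = ∂V₃/∂y − ∂V₂/∂z
= -3*z − (-3*x - 4)
= 3*x - 3*z + 4
At (2, -1, -2): 16.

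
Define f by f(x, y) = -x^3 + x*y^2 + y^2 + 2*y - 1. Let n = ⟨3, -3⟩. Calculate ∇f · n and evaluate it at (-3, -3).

∂f/∂x = -3*x^2 + y^2
∂f/∂y = 2*x*y + 2*y + 2
∇f at (-3, -3) = (-18, 14)
∇f · n = (-18)(3) + (14)(-3) = -96

-96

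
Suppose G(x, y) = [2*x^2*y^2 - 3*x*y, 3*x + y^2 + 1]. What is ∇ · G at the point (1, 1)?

∂G₁/∂x = 4*x*y^2 - 3*y
∂G₂/∂y = 2*y
∇·G = 4*x*y^2 - y
At (1, 1): 3.

3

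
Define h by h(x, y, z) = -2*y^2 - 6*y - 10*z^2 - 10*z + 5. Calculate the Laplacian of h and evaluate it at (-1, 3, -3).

∂²h/∂x² = 0
∂²h/∂y² = -4
∂²h/∂z² = -20
∇²h = -24
At (-1, 3, -3): -24.

-24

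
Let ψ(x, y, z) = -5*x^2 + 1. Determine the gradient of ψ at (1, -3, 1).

∂ψ/∂x = -10*x
∂ψ/∂y = 0
∂ψ/∂z = 0
∇ψ = (-10*x, 0, 0)
At (1, -3, 1): (-10, 0, 0).

(-10, 0, 0)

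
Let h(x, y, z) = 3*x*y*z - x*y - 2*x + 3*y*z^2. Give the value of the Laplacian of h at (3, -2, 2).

∂²h/∂x² = 0
∂²h/∂y² = 0
∂²h/∂z² = 6*y
∇²h = 6*y
At (3, -2, 2): -12.

-12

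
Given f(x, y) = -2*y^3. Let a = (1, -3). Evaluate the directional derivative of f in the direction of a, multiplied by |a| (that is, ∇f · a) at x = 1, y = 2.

∂f/∂x = 0
∂f/∂y = -6*y^2
∇f at (1, 2) = (0, -24)
∇f · a = (0)(1) + (-24)(-3) = 72

72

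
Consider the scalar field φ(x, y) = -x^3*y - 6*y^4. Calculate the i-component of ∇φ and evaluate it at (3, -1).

(∇φ)_1 = ∂φ/∂x = -3*x^2*y
At (3, -1): 27.

27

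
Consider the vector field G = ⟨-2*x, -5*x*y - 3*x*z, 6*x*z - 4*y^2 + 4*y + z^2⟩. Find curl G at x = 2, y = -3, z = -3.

(∇×G)₁ = ∂G₃/∂y − ∂G₂/∂z = 3*x - 8*y + 4
(∇×G)₂ = ∂G₁/∂z − ∂G₃/∂x = -6*z
(∇×G)₃ = ∂G₂/∂x − ∂G₁/∂y = -5*y - 3*z
∇×G = (3*x - 8*y + 4, -6*z, -5*y - 3*z)
At (2, -3, -3): (34, 18, 24).

(34, 18, 24)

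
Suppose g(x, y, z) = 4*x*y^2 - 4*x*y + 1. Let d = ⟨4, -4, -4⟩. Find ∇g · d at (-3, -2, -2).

-144

∂g/∂x = 4*y^2 - 4*y
∂g/∂y = 8*x*y - 4*x
∂g/∂z = 0
∇g at (-3, -2, -2) = (24, 60, 0)
∇g · d = (24)(4) + (60)(-4) + (0)(-4) = -144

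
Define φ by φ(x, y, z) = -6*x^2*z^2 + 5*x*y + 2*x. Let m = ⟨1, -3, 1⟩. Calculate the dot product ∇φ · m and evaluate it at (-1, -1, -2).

84

∂φ/∂x = -12*x*z^2 + 5*y + 2
∂φ/∂y = 5*x
∂φ/∂z = -12*x^2*z
∇φ at (-1, -1, -2) = (45, -5, 24)
∇φ · m = (45)(1) + (-5)(-3) + (24)(1) = 84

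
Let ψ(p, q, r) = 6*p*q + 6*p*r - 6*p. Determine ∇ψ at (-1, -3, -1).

(-30, -6, -6)

∂ψ/∂p = 6*q + 6*r - 6
∂ψ/∂q = 6*p
∂ψ/∂r = 6*p
∇ψ = (6*q + 6*r - 6, 6*p, 6*p)
At (-1, -3, -1): (-30, -6, -6).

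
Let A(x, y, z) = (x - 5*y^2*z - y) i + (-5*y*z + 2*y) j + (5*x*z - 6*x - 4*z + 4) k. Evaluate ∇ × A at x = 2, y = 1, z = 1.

(5, -4, 11)

(∇×A)₁ = ∂A₃/∂y − ∂A₂/∂z = 5*y
(∇×A)₂ = ∂A₁/∂z − ∂A₃/∂x = -5*y^2 - 5*z + 6
(∇×A)₃ = ∂A₂/∂x − ∂A₁/∂y = 10*y*z + 1
∇×A = (5*y, -5*y^2 - 5*z + 6, 10*y*z + 1)
At (2, 1, 1): (5, -4, 11).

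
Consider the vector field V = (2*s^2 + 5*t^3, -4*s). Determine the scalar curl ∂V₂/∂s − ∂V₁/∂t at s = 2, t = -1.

∂V₂/∂s = -4
∂V₁/∂t = 15*t^2
Scalar curl = -15*t^2 - 4
At (2, -1): -19.

-19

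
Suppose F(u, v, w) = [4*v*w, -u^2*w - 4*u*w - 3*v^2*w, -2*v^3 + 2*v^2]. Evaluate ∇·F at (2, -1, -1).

-6

∂F₁/∂u = 0
∂F₂/∂v = -6*v*w
∂F₃/∂w = 0
∇·F = -6*v*w
At (2, -1, -1): -6.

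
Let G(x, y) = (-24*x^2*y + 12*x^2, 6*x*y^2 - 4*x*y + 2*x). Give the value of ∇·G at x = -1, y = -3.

-128

∂G₁/∂x = -48*x*y + 24*x
∂G₂/∂y = 12*x*y - 4*x
∇·G = -36*x*y + 20*x
At (-1, -3): -128.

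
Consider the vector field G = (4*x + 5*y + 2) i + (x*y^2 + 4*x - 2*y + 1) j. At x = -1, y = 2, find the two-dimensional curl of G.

3

∂G₂/∂x = y^2 + 4
∂G₁/∂y = 5
Scalar curl = y^2 - 1
At (-1, 2): 3.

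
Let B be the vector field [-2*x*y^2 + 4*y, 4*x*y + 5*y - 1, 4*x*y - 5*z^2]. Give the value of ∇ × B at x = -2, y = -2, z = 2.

(∇×B)₁ = ∂B₃/∂y − ∂B₂/∂z = 4*x
(∇×B)₂ = ∂B₁/∂z − ∂B₃/∂x = -4*y
(∇×B)₃ = ∂B₂/∂x − ∂B₁/∂y = 4*x*y + 4*y - 4
∇×B = (4*x, -4*y, 4*x*y + 4*y - 4)
At (-2, -2, 2): (-8, 8, 4).

(-8, 8, 4)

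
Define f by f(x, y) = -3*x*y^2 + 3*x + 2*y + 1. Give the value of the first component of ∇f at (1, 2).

-9

(∇f)_1 = ∂f/∂x = -3*y^2 + 3
At (1, 2): -9.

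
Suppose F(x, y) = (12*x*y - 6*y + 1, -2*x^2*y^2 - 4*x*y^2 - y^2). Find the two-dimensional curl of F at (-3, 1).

50

∂F₂/∂x = -4*x*y^2 - 4*y^2
∂F₁/∂y = 12*x - 6
Scalar curl = -4*x*y^2 - 12*x - 4*y^2 + 6
At (-3, 1): 50.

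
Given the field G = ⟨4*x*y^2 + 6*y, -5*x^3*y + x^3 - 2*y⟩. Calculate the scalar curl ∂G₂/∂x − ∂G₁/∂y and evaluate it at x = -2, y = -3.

∂G₂/∂x = -15*x^2*y + 3*x^2
∂G₁/∂y = 8*x*y + 6
Scalar curl = -15*x^2*y + 3*x^2 - 8*x*y - 6
At (-2, -3): 138.

138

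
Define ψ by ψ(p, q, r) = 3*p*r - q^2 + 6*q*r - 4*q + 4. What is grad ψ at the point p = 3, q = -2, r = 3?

∂ψ/∂p = 3*r
∂ψ/∂q = -2*q + 6*r - 4
∂ψ/∂r = 3*p + 6*q
∇ψ = (3*r, -2*q + 6*r - 4, 3*p + 6*q)
At (3, -2, 3): (9, 18, -3).

(9, 18, -3)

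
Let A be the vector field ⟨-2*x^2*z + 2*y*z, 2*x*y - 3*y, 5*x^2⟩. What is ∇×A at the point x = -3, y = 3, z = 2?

(0, 18, 2)

(∇×A)₁ = ∂A₃/∂y − ∂A₂/∂z = 0
(∇×A)₂ = ∂A₁/∂z − ∂A₃/∂x = -2*x^2 - 10*x + 2*y
(∇×A)₃ = ∂A₂/∂x − ∂A₁/∂y = 2*y - 2*z
∇×A = (0, -2*x^2 - 10*x + 2*y, 2*y - 2*z)
At (-3, 3, 2): (0, 18, 2).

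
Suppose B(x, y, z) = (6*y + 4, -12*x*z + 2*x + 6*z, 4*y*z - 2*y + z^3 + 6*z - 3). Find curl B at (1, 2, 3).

(16, 0, -40)

(∇×B)₁ = ∂B₃/∂y − ∂B₂/∂z = 12*x + 4*z - 8
(∇×B)₂ = ∂B₁/∂z − ∂B₃/∂x = 0
(∇×B)₃ = ∂B₂/∂x − ∂B₁/∂y = -12*z - 4
∇×B = (12*x + 4*z - 8, 0, -12*z - 4)
At (1, 2, 3): (16, 0, -40).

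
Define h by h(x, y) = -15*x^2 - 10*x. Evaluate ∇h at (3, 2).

∂h/∂x = -30*x - 10
∂h/∂y = 0
∇h = (-30*x - 10, 0)
At (3, 2): (-100, 0).

(-100, 0)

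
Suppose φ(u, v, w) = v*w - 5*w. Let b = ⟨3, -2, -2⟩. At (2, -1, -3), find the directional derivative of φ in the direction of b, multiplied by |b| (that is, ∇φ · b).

∂φ/∂u = 0
∂φ/∂v = w
∂φ/∂w = v - 5
∇φ at (2, -1, -3) = (0, -3, -6)
∇φ · b = (0)(3) + (-3)(-2) + (-6)(-2) = 18

18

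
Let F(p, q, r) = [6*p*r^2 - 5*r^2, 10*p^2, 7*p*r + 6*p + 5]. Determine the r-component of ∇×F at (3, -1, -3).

60

(∇×F)_3 = ∂F₂/∂p − ∂F₁/∂q
= 20*p − (0)
= 20*p
At (3, -1, -3): 60.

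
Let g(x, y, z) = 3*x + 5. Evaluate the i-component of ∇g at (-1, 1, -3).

3

(∇g)_1 = ∂g/∂x = 3
At (-1, 1, -3): 3.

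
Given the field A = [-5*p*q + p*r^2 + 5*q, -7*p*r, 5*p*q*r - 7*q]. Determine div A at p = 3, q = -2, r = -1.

∂A₁/∂p = -5*q + r^2
∂A₂/∂q = 0
∂A₃/∂r = 5*p*q
∇·A = 5*p*q - 5*q + r^2
At (3, -2, -1): -19.

-19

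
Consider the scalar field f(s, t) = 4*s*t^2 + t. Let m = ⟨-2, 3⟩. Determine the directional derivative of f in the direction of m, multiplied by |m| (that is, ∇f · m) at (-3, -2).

∂f/∂s = 4*t^2
∂f/∂t = 8*s*t + 1
∇f at (-3, -2) = (16, 49)
∇f · m = (16)(-2) + (49)(3) = 115

115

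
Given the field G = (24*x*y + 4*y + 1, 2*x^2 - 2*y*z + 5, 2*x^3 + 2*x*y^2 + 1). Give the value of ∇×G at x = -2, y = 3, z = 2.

(∇×G)₁ = ∂G₃/∂y − ∂G₂/∂z = 4*x*y + 2*y
(∇×G)₂ = ∂G₁/∂z − ∂G₃/∂x = -6*x^2 - 2*y^2
(∇×G)₃ = ∂G₂/∂x − ∂G₁/∂y = -20*x - 4
∇×G = (4*x*y + 2*y, -6*x^2 - 2*y^2, -20*x - 4)
At (-2, 3, 2): (-18, -42, 36).

(-18, -42, 36)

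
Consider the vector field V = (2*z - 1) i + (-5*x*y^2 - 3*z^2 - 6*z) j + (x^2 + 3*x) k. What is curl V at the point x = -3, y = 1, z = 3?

(∇×V)₁ = ∂V₃/∂y − ∂V₂/∂z = 6*z + 6
(∇×V)₂ = ∂V₁/∂z − ∂V₃/∂x = -2*x - 1
(∇×V)₃ = ∂V₂/∂x − ∂V₁/∂y = -5*y^2
∇×V = (6*z + 6, -2*x - 1, -5*y^2)
At (-3, 1, 3): (24, 5, -5).

(24, 5, -5)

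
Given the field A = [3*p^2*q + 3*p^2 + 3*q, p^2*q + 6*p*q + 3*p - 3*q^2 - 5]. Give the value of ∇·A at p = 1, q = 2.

13

∂A₁/∂p = 6*p*q + 6*p
∂A₂/∂q = p^2 + 6*p - 6*q
∇·A = p^2 + 6*p*q + 12*p - 6*q
At (1, 2): 13.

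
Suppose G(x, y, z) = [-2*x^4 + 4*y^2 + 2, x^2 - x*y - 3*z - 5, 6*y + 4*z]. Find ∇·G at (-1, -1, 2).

∂G₁/∂x = -8*x^3
∂G₂/∂y = -x
∂G₃/∂z = 4
∇·G = -8*x^3 - x + 4
At (-1, -1, 2): 13.

13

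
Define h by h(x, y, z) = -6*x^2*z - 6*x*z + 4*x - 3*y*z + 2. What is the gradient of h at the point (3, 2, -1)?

(46, 3, -78)

∂h/∂x = -12*x*z - 6*z + 4
∂h/∂y = -3*z
∂h/∂z = -6*x^2 - 6*x - 3*y
∇h = (-12*x*z - 6*z + 4, -3*z, -6*x^2 - 6*x - 3*y)
At (3, 2, -1): (46, 3, -78).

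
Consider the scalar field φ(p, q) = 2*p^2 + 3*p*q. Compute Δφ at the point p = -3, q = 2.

4

∂²φ/∂p² = 4
∂²φ/∂q² = 0
∇²φ = 4
At (-3, 2): 4.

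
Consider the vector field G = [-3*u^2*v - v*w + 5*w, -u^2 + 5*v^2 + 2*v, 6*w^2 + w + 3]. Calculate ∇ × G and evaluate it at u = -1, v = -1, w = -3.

(∇×G)₁ = ∂G₃/∂v − ∂G₂/∂w = 0
(∇×G)₂ = ∂G₁/∂w − ∂G₃/∂u = -v + 5
(∇×G)₃ = ∂G₂/∂u − ∂G₁/∂v = 3*u^2 - 2*u + w
∇×G = (0, -v + 5, 3*u^2 - 2*u + w)
At (-1, -1, -3): (0, 6, 2).

(0, 6, 2)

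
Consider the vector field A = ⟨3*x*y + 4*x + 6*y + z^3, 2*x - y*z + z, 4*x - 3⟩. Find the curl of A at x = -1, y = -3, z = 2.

(-4, 8, -1)

(∇×A)₁ = ∂A₃/∂y − ∂A₂/∂z = y - 1
(∇×A)₂ = ∂A₁/∂z − ∂A₃/∂x = 3*z^2 - 4
(∇×A)₃ = ∂A₂/∂x − ∂A₁/∂y = -3*x - 4
∇×A = (y - 1, 3*z^2 - 4, -3*x - 4)
At (-1, -3, 2): (-4, 8, -1).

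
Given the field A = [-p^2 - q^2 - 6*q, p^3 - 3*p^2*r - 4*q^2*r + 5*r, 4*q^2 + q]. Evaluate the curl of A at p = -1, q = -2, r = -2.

(∇×A)₁ = ∂A₃/∂q − ∂A₂/∂r = 3*p^2 + 4*q^2 + 8*q - 4
(∇×A)₂ = ∂A₁/∂r − ∂A₃/∂p = 0
(∇×A)₃ = ∂A₂/∂p − ∂A₁/∂q = 3*p^2 - 6*p*r + 2*q + 6
∇×A = (3*p^2 + 4*q^2 + 8*q - 4, 0, 3*p^2 - 6*p*r + 2*q + 6)
At (-1, -2, -2): (-1, 0, -7).

(-1, 0, -7)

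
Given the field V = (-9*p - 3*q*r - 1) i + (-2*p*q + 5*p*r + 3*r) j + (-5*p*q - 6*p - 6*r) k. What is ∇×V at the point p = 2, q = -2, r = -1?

(-23, 2, -4)

(∇×V)₁ = ∂V₃/∂q − ∂V₂/∂r = -10*p - 3
(∇×V)₂ = ∂V₁/∂r − ∂V₃/∂p = 2*q + 6
(∇×V)₃ = ∂V₂/∂p − ∂V₁/∂q = -2*q + 8*r
∇×V = (-10*p - 3, 2*q + 6, -2*q + 8*r)
At (2, -2, -1): (-23, 2, -4).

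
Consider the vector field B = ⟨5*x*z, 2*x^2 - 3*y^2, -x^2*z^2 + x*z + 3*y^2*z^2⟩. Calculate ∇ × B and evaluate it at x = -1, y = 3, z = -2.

(∇×B)₁ = ∂B₃/∂y − ∂B₂/∂z = 6*y*z^2
(∇×B)₂ = ∂B₁/∂z − ∂B₃/∂x = 2*x*z^2 + 5*x - z
(∇×B)₃ = ∂B₂/∂x − ∂B₁/∂y = 4*x
∇×B = (6*y*z^2, 2*x*z^2 + 5*x - z, 4*x)
At (-1, 3, -2): (72, -11, -4).

(72, -11, -4)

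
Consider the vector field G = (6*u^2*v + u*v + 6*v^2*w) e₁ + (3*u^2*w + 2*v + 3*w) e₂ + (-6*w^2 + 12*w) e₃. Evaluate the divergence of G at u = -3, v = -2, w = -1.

96

∂G₁/∂u = 12*u*v + v
∂G₂/∂v = 2
∂G₃/∂w = -12*w + 12
∇·G = 12*u*v + v - 12*w + 14
At (-3, -2, -1): 96.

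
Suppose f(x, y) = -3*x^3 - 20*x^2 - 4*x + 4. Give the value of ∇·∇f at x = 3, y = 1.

-94

∂²f/∂x² = -2*(9*x + 20)
∂²f/∂y² = 0
∇²f = -18*x - 40
At (3, 1): -94.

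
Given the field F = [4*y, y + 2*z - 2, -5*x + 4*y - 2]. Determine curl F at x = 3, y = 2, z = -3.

(2, 5, -4)

(∇×F)₁ = ∂F₃/∂y − ∂F₂/∂z = 2
(∇×F)₂ = ∂F₁/∂z − ∂F₃/∂x = 5
(∇×F)₃ = ∂F₂/∂x − ∂F₁/∂y = -4
∇×F = (2, 5, -4)
At (3, 2, -3): (2, 5, -4).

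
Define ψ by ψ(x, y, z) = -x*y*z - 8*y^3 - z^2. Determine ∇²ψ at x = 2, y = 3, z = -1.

-146

∂²ψ/∂x² = 0
∂²ψ/∂y² = -48*y
∂²ψ/∂z² = -2
∇²ψ = -48*y - 2
At (2, 3, -1): -146.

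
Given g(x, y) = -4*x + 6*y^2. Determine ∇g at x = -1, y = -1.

∂g/∂x = -4
∂g/∂y = 12*y
∇g = (-4, 12*y)
At (-1, -1): (-4, -12).

(-4, -12)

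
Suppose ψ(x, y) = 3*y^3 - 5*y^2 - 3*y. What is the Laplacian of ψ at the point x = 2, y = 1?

8

∂²ψ/∂x² = 0
∂²ψ/∂y² = 2*(9*y - 5)
∇²ψ = 18*y - 10
At (2, 1): 8.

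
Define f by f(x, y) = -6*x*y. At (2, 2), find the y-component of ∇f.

-12

(∇f)_2 = ∂f/∂y = -6*x
At (2, 2): -12.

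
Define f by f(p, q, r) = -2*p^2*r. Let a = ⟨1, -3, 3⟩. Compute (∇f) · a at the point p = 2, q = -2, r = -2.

-8

∂f/∂p = -4*p*r
∂f/∂q = 0
∂f/∂r = -2*p^2
∇f at (2, -2, -2) = (16, 0, -8)
∇f · a = (16)(1) + (0)(-3) + (-8)(3) = -8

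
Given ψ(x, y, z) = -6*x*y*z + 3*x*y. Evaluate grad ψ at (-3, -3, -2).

∂ψ/∂x = -6*y*z + 3*y
∂ψ/∂y = -6*x*z + 3*x
∂ψ/∂z = -6*x*y
∇ψ = (-6*y*z + 3*y, -6*x*z + 3*x, -6*x*y)
At (-3, -3, -2): (-45, -45, -54).

(-45, -45, -54)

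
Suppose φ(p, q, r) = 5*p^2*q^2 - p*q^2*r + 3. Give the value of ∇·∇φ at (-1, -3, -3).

94

∂²φ/∂p² = 10*q^2
∂²φ/∂q² = 2*p*(5*p - r)
∂²φ/∂r² = 0
∇²φ = 10*p^2 - 2*p*r + 10*q^2
At (-1, -3, -3): 94.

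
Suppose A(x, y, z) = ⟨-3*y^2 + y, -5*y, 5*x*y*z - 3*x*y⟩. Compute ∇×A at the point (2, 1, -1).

(∇×A)₁ = ∂A₃/∂y − ∂A₂/∂z = 5*x*z - 3*x
(∇×A)₂ = ∂A₁/∂z − ∂A₃/∂x = -5*y*z + 3*y
(∇×A)₃ = ∂A₂/∂x − ∂A₁/∂y = 6*y - 1
∇×A = (5*x*z - 3*x, -5*y*z + 3*y, 6*y - 1)
At (2, 1, -1): (-16, 8, 5).

(-16, 8, 5)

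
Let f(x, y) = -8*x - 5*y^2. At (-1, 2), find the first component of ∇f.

(∇f)_1 = ∂f/∂x = -8
At (-1, 2): -8.

-8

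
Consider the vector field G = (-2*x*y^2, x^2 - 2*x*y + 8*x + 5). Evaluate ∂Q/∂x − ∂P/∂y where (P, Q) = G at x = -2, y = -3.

34

∂G₂/∂x = 2*x - 2*y + 8
∂G₁/∂y = -4*x*y
Scalar curl = 4*x*y + 2*x - 2*y + 8
At (-2, -3): 34.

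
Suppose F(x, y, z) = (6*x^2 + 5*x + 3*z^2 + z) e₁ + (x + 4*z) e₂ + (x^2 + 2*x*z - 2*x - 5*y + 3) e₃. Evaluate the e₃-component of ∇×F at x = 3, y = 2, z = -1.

1

(∇×F)_3 = ∂F₂/∂x − ∂F₁/∂y
= 1 − (0)
= 1
At (3, 2, -1): 1.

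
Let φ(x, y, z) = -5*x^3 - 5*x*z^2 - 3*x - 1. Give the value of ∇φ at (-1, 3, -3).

∂φ/∂x = -15*x^2 - 5*z^2 - 3
∂φ/∂y = 0
∂φ/∂z = -10*x*z
∇φ = (-15*x^2 - 5*z^2 - 3, 0, -10*x*z)
At (-1, 3, -3): (-63, 0, -30).

(-63, 0, -30)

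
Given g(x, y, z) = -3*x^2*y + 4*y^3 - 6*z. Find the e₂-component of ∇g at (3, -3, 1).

(∇g)_2 = ∂g/∂y = -3*x^2 + 12*y^2
At (3, -3, 1): 81.

81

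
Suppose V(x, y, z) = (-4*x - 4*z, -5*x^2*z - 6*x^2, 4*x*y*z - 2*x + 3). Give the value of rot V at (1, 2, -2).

(∇×V)₁ = ∂V₃/∂y − ∂V₂/∂z = 5*x^2 + 4*x*z
(∇×V)₂ = ∂V₁/∂z − ∂V₃/∂x = -4*y*z - 2
(∇×V)₃ = ∂V₂/∂x − ∂V₁/∂y = -10*x*z - 12*x
∇×V = (5*x^2 + 4*x*z, -4*y*z - 2, -10*x*z - 12*x)
At (1, 2, -2): (-3, 14, 8).

(-3, 14, 8)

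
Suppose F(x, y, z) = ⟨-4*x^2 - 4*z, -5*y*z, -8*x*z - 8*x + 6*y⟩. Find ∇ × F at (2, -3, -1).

(∇×F)₁ = ∂F₃/∂y − ∂F₂/∂z = 5*y + 6
(∇×F)₂ = ∂F₁/∂z − ∂F₃/∂x = 8*z + 4
(∇×F)₃ = ∂F₂/∂x − ∂F₁/∂y = 0
∇×F = (5*y + 6, 8*z + 4, 0)
At (2, -3, -1): (-9, -4, 0).

(-9, -4, 0)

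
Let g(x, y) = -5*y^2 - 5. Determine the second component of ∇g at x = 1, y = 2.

(∇g)_2 = ∂g/∂y = -10*y
At (1, 2): -20.

-20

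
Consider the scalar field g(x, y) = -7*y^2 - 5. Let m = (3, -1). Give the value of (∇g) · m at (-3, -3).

-42

∂g/∂x = 0
∂g/∂y = -14*y
∇g at (-3, -3) = (0, 42)
∇g · m = (0)(3) + (42)(-1) = -42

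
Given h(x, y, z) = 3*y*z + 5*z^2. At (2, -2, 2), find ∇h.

(0, 6, 14)

∂h/∂x = 0
∂h/∂y = 3*z
∂h/∂z = 3*y + 10*z
∇h = (0, 3*z, 3*y + 10*z)
At (2, -2, 2): (0, 6, 14).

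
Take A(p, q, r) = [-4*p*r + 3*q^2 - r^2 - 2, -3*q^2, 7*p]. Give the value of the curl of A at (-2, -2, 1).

(0, -1, 12)

(∇×A)₁ = ∂A₃/∂q − ∂A₂/∂r = 0
(∇×A)₂ = ∂A₁/∂r − ∂A₃/∂p = -4*p - 2*r - 7
(∇×A)₃ = ∂A₂/∂p − ∂A₁/∂q = -6*q
∇×A = (0, -4*p - 2*r - 7, -6*q)
At (-2, -2, 1): (0, -1, 12).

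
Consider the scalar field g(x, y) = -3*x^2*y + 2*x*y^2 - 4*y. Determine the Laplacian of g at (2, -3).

26

∂²g/∂x² = -6*y
∂²g/∂y² = 4*x
∇²g = 4*x - 6*y
At (2, -3): 26.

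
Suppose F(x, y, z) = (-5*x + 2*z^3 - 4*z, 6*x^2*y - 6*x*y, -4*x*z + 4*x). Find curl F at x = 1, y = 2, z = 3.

(∇×F)₁ = ∂F₃/∂y − ∂F₂/∂z = 0
(∇×F)₂ = ∂F₁/∂z − ∂F₃/∂x = 6*z^2 + 4*z - 8
(∇×F)₃ = ∂F₂/∂x − ∂F₁/∂y = 12*x*y - 6*y
∇×F = (0, 6*z^2 + 4*z - 8, 12*x*y - 6*y)
At (1, 2, 3): (0, 58, 12).

(0, 58, 12)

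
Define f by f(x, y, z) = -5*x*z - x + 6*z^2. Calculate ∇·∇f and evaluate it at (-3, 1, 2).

∂²f/∂x² = 0
∂²f/∂y² = 0
∂²f/∂z² = 12
∇²f = 12
At (-3, 1, 2): 12.

12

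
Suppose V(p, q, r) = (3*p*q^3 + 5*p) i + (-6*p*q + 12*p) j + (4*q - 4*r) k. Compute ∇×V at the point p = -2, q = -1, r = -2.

(∇×V)₁ = ∂V₃/∂q − ∂V₂/∂r = 4
(∇×V)₂ = ∂V₁/∂r − ∂V₃/∂p = 0
(∇×V)₃ = ∂V₂/∂p − ∂V₁/∂q = -9*p*q^2 - 6*q + 12
∇×V = (4, 0, -9*p*q^2 - 6*q + 12)
At (-2, -1, -2): (4, 0, 36).

(4, 0, 36)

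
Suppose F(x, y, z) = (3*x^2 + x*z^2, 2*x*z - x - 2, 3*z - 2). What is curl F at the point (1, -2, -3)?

(∇×F)₁ = ∂F₃/∂y − ∂F₂/∂z = -2*x
(∇×F)₂ = ∂F₁/∂z − ∂F₃/∂x = 2*x*z
(∇×F)₃ = ∂F₂/∂x − ∂F₁/∂y = 2*z - 1
∇×F = (-2*x, 2*x*z, 2*z - 1)
At (1, -2, -3): (-2, -6, -7).

(-2, -6, -7)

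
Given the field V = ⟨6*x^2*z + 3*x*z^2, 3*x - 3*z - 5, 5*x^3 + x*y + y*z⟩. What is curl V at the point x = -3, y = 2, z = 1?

(1, -101, 3)

(∇×V)₁ = ∂V₃/∂y − ∂V₂/∂z = x + z + 3
(∇×V)₂ = ∂V₁/∂z − ∂V₃/∂x = -9*x^2 + 6*x*z - y
(∇×V)₃ = ∂V₂/∂x − ∂V₁/∂y = 3
∇×V = (x + z + 3, -9*x^2 + 6*x*z - y, 3)
At (-3, 2, 1): (1, -101, 3).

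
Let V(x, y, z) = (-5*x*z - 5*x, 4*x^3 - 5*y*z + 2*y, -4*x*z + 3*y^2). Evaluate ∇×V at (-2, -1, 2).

(-11, 18, 48)

(∇×V)₁ = ∂V₃/∂y − ∂V₂/∂z = 11*y
(∇×V)₂ = ∂V₁/∂z − ∂V₃/∂x = -5*x + 4*z
(∇×V)₃ = ∂V₂/∂x − ∂V₁/∂y = 12*x^2
∇×V = (11*y, -5*x + 4*z, 12*x^2)
At (-2, -1, 2): (-11, 18, 48).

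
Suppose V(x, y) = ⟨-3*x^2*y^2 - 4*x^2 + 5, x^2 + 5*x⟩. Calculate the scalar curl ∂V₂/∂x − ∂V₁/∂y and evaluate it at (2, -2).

-39

∂V₂/∂x = 2*x + 5
∂V₁/∂y = -6*x^2*y
Scalar curl = 6*x^2*y + 2*x + 5
At (2, -2): -39.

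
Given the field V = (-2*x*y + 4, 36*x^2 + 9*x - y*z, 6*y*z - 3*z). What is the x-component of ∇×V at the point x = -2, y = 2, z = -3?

-16

(∇×V)_1 = ∂V₃/∂y − ∂V₂/∂z
= 6*z − (-y)
= y + 6*z
At (-2, 2, -3): -16.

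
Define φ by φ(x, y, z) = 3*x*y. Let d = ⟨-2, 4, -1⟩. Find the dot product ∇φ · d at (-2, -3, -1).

-6

∂φ/∂x = 3*y
∂φ/∂y = 3*x
∂φ/∂z = 0
∇φ at (-2, -3, -1) = (-9, -6, 0)
∇φ · d = (-9)(-2) + (-6)(4) + (0)(-1) = -6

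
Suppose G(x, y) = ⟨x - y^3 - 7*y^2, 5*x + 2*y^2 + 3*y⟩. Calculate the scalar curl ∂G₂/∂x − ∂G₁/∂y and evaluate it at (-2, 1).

∂G₂/∂x = 5
∂G₁/∂y = -3*y^2 - 14*y
Scalar curl = 3*y^2 + 14*y + 5
At (-2, 1): 22.

22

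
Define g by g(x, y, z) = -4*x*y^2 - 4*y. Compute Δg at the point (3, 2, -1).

∂²g/∂x² = 0
∂²g/∂y² = -8*x
∂²g/∂z² = 0
∇²g = -8*x
At (3, 2, -1): -24.

-24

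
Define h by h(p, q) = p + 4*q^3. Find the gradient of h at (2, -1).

∂h/∂p = 1
∂h/∂q = 12*q^2
∇h = (1, 12*q^2)
At (2, -1): (1, 12).

(1, 12)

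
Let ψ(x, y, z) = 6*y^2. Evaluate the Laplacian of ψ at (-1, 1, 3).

∂²ψ/∂x² = 0
∂²ψ/∂y² = 12
∂²ψ/∂z² = 0
∇²ψ = 12
At (-1, 1, 3): 12.

12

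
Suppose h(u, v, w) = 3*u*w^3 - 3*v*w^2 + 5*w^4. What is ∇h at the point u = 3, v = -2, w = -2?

∂h/∂u = 3*w^3
∂h/∂v = -3*w^2
∂h/∂w = 9*u*w^2 - 6*v*w + 20*w^3
∇h = (3*w^3, -3*w^2, 9*u*w^2 - 6*v*w + 20*w^3)
At (3, -2, -2): (-24, -12, -76).

(-24, -12, -76)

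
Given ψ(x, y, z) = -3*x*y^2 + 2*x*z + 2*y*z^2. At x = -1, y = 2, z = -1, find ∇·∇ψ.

∂²ψ/∂x² = 0
∂²ψ/∂y² = -6*x
∂²ψ/∂z² = 4*y
∇²ψ = -6*x + 4*y
At (-1, 2, -1): 14.

14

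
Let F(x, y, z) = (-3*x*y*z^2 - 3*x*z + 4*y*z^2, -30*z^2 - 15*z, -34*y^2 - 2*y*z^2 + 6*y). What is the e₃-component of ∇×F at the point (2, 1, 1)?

2

(∇×F)_3 = ∂F₂/∂x − ∂F₁/∂y
= 0 − (-3*x*z^2 + 4*z^2)
= 3*x*z^2 - 4*z^2
At (2, 1, 1): 2.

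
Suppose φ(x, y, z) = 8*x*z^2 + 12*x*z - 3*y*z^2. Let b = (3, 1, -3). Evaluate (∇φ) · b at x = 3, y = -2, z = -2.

264

∂φ/∂x = 8*z^2 + 12*z
∂φ/∂y = -3*z^2
∂φ/∂z = 16*x*z + 12*x - 6*y*z
∇φ at (3, -2, -2) = (8, -12, -84)
∇φ · b = (8)(3) + (-12)(1) + (-84)(-3) = 264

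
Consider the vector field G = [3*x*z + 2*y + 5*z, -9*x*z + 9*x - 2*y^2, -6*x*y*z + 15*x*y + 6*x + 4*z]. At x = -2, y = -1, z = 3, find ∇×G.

(-12, -10, -20)

(∇×G)₁ = ∂G₃/∂y − ∂G₂/∂z = -6*x*z + 24*x
(∇×G)₂ = ∂G₁/∂z − ∂G₃/∂x = 3*x + 6*y*z - 15*y - 1
(∇×G)₃ = ∂G₂/∂x − ∂G₁/∂y = -9*z + 7
∇×G = (-6*x*z + 24*x, 3*x + 6*y*z - 15*y - 1, -9*z + 7)
At (-2, -1, 3): (-12, -10, -20).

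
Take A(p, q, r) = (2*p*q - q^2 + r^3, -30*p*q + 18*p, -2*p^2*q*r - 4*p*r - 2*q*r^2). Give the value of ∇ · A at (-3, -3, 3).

∂A₁/∂p = 2*q
∂A₂/∂q = -30*p
∂A₃/∂r = -2*p^2*q - 4*p - 4*q*r
∇·A = -2*p^2*q - 34*p - 4*q*r + 2*q
At (-3, -3, 3): 186.

186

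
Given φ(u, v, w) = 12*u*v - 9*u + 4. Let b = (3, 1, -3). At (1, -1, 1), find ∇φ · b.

-51

∂φ/∂u = 12*v - 9
∂φ/∂v = 12*u
∂φ/∂w = 0
∇φ at (1, -1, 1) = (-21, 12, 0)
∇φ · b = (-21)(3) + (12)(1) + (0)(-3) = -51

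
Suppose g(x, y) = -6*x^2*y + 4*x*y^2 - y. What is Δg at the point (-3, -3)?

12

∂²g/∂x² = -12*y
∂²g/∂y² = 8*x
∇²g = 8*x - 12*y
At (-3, -3): 12.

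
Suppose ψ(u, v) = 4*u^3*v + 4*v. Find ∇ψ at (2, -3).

(-144, 36)

∂ψ/∂u = 12*u^2*v
∂ψ/∂v = 4*u^3 + 4
∇ψ = (12*u^2*v, 4*u^3 + 4)
At (2, -3): (-144, 36).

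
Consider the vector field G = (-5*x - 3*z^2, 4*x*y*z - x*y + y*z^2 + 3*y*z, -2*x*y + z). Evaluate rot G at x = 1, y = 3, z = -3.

(-5, 24, -39)

(∇×G)₁ = ∂G₃/∂y − ∂G₂/∂z = -4*x*y - 2*x - 2*y*z - 3*y
(∇×G)₂ = ∂G₁/∂z − ∂G₃/∂x = 2*y - 6*z
(∇×G)₃ = ∂G₂/∂x − ∂G₁/∂y = 4*y*z - y
∇×G = (-4*x*y - 2*x - 2*y*z - 3*y, 2*y - 6*z, 4*y*z - y)
At (1, 3, -3): (-5, 24, -39).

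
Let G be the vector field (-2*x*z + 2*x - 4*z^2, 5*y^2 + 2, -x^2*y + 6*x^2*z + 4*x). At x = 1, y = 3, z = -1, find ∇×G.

(-1, 20, 0)

(∇×G)₁ = ∂G₃/∂y − ∂G₂/∂z = -x^2
(∇×G)₂ = ∂G₁/∂z − ∂G₃/∂x = 2*x*y - 12*x*z - 2*x - 8*z - 4
(∇×G)₃ = ∂G₂/∂x − ∂G₁/∂y = 0
∇×G = (-x^2, 2*x*y - 12*x*z - 2*x - 8*z - 4, 0)
At (1, 3, -1): (-1, 20, 0).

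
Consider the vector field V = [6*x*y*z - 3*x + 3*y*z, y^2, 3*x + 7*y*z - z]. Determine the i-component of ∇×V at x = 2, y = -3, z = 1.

(∇×V)_1 = ∂V₃/∂y − ∂V₂/∂z
= 7*z − (0)
= 7*z
At (2, -3, 1): 7.

7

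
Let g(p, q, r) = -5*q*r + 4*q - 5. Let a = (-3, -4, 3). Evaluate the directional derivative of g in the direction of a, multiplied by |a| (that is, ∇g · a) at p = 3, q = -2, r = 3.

74

∂g/∂p = 0
∂g/∂q = -5*r + 4
∂g/∂r = -5*q
∇g at (3, -2, 3) = (0, -11, 10)
∇g · a = (0)(-3) + (-11)(-4) + (10)(3) = 74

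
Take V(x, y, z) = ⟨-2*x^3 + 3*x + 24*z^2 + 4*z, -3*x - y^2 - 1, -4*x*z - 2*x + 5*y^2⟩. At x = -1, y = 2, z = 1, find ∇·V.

-3

∂V₁/∂x = -6*x^2 + 3
∂V₂/∂y = -2*y
∂V₃/∂z = -4*x
∇·V = -6*x^2 - 4*x - 2*y + 3
At (-1, 2, 1): -3.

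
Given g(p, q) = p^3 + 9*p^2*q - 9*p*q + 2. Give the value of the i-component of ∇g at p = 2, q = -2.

-42

(∇g)_1 = ∂g/∂p = 3*p^2 + 18*p*q - 9*q
At (2, -2): -42.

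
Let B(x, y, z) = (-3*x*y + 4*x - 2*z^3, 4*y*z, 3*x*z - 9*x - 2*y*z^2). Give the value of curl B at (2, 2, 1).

(∇×B)₁ = ∂B₃/∂y − ∂B₂/∂z = -4*y - 2*z^2
(∇×B)₂ = ∂B₁/∂z − ∂B₃/∂x = -6*z^2 - 3*z + 9
(∇×B)₃ = ∂B₂/∂x − ∂B₁/∂y = 3*x
∇×B = (-4*y - 2*z^2, -6*z^2 - 3*z + 9, 3*x)
At (2, 2, 1): (-10, 0, 6).

(-10, 0, 6)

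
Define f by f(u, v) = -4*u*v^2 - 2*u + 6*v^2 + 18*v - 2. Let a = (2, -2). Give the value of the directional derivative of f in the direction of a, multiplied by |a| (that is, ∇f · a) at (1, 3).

-136

∂f/∂u = -4*v^2 - 2
∂f/∂v = -8*u*v + 12*v + 18
∇f at (1, 3) = (-38, 30)
∇f · a = (-38)(2) + (30)(-2) = -136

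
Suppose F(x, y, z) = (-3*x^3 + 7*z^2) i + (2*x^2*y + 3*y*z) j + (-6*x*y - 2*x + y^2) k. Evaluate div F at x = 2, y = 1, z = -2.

-34

∂F₁/∂x = -9*x^2
∂F₂/∂y = 2*x^2 + 3*z
∂F₃/∂z = 0
∇·F = -7*x^2 + 3*z
At (2, 1, -2): -34.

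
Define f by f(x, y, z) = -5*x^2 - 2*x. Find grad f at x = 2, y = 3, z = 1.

(-22, 0, 0)

∂f/∂x = -10*x - 2
∂f/∂y = 0
∂f/∂z = 0
∇f = (-10*x - 2, 0, 0)
At (2, 3, 1): (-22, 0, 0).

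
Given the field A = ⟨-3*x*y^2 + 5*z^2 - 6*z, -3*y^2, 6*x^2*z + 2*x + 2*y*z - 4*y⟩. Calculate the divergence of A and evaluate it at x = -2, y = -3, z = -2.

9

∂A₁/∂x = -3*y^2
∂A₂/∂y = -6*y
∂A₃/∂z = 6*x^2 + 2*y
∇·A = 6*x^2 - 3*y^2 - 4*y
At (-2, -3, -2): 9.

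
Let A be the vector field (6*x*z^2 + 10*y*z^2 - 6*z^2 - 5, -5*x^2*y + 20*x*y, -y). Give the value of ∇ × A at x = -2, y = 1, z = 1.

(∇×A)₁ = ∂A₃/∂y − ∂A₂/∂z = -1
(∇×A)₂ = ∂A₁/∂z − ∂A₃/∂x = 12*x*z + 20*y*z - 12*z
(∇×A)₃ = ∂A₂/∂x − ∂A₁/∂y = -10*x*y + 20*y - 10*z^2
∇×A = (-1, 12*x*z + 20*y*z - 12*z, -10*x*y + 20*y - 10*z^2)
At (-2, 1, 1): (-1, -16, 30).

(-1, -16, 30)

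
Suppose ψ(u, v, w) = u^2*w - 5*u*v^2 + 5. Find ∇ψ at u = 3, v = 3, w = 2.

(-33, -90, 9)

∂ψ/∂u = 2*u*w - 5*v^2
∂ψ/∂v = -10*u*v
∂ψ/∂w = u^2
∇ψ = (2*u*w - 5*v^2, -10*u*v, u^2)
At (3, 3, 2): (-33, -90, 9).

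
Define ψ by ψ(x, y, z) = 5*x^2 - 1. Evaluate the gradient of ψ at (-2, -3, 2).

∂ψ/∂x = 10*x
∂ψ/∂y = 0
∂ψ/∂z = 0
∇ψ = (10*x, 0, 0)
At (-2, -3, 2): (-20, 0, 0).

(-20, 0, 0)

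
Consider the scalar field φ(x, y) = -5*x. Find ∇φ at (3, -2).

∂φ/∂x = -5
∂φ/∂y = 0
∇φ = (-5, 0)
At (3, -2): (-5, 0).

(-5, 0)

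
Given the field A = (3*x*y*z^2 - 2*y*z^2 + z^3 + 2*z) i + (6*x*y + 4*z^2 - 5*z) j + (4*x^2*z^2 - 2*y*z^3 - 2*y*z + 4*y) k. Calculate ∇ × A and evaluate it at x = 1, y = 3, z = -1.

(21, -9, 17)

(∇×A)₁ = ∂A₃/∂y − ∂A₂/∂z = -2*z^3 - 10*z + 9
(∇×A)₂ = ∂A₁/∂z − ∂A₃/∂x = 6*x*y*z - 8*x*z^2 - 4*y*z + 3*z^2 + 2
(∇×A)₃ = ∂A₂/∂x − ∂A₁/∂y = -3*x*z^2 + 6*y + 2*z^2
∇×A = (-2*z^3 - 10*z + 9, 6*x*y*z - 8*x*z^2 - 4*y*z + 3*z^2 + 2, -3*x*z^2 + 6*y + 2*z^2)
At (1, 3, -1): (21, -9, 17).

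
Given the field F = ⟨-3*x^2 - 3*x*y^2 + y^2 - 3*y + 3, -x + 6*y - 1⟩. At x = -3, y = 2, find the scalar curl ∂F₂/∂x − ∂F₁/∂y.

∂F₂/∂x = -1
∂F₁/∂y = -6*x*y + 2*y - 3
Scalar curl = 6*x*y - 2*y + 2
At (-3, 2): -38.

-38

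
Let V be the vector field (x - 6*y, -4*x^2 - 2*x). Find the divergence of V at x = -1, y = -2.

1

∂V₁/∂x = 1
∂V₂/∂y = 0
∇·V = 1
At (-1, -2): 1.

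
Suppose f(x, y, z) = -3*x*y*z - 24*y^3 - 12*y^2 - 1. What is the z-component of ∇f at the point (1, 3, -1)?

-9

(∇f)_3 = ∂f/∂z = -3*x*y
At (1, 3, -1): -9.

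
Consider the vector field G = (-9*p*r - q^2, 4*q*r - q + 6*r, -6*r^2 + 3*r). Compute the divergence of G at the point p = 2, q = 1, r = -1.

19

∂G₁/∂p = -9*r
∂G₂/∂q = 4*r - 1
∂G₃/∂r = -12*r + 3
∇·G = -17*r + 2
At (2, 1, -1): 19.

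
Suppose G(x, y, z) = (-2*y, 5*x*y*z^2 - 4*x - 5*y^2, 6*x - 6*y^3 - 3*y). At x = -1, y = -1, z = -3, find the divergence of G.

-35

∂G₁/∂x = 0
∂G₂/∂y = 5*x*z^2 - 10*y
∂G₃/∂z = 0
∇·G = 5*x*z^2 - 10*y
At (-1, -1, -3): -35.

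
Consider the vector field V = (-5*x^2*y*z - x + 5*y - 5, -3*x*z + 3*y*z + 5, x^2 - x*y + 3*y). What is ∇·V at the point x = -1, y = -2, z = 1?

-18

∂V₁/∂x = -10*x*y*z - 1
∂V₂/∂y = 3*z
∂V₃/∂z = 0
∇·V = -10*x*y*z + 3*z - 1
At (-1, -2, 1): -18.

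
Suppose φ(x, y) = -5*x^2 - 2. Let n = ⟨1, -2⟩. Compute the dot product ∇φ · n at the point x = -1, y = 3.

∂φ/∂x = -10*x
∂φ/∂y = 0
∇φ at (-1, 3) = (10, 0)
∇φ · n = (10)(1) + (0)(-2) = 10

10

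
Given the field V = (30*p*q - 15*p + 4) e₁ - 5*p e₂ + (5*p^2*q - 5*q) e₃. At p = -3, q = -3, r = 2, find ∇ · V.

-105

∂V₁/∂p = 30*q - 15
∂V₂/∂q = 0
∂V₃/∂r = 0
∇·V = 30*q - 15
At (-3, -3, 2): -105.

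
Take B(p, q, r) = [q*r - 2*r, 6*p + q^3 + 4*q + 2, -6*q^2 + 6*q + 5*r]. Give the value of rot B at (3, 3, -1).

(∇×B)₁ = ∂B₃/∂q − ∂B₂/∂r = -12*q + 6
(∇×B)₂ = ∂B₁/∂r − ∂B₃/∂p = q - 2
(∇×B)₃ = ∂B₂/∂p − ∂B₁/∂q = -r + 6
∇×B = (-12*q + 6, q - 2, -r + 6)
At (3, 3, -1): (-30, 1, 7).

(-30, 1, 7)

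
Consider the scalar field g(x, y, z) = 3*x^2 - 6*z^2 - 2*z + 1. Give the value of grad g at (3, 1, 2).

(18, 0, -26)

∂g/∂x = 6*x
∂g/∂y = 0
∂g/∂z = -12*z - 2
∇g = (6*x, 0, -12*z - 2)
At (3, 1, 2): (18, 0, -26).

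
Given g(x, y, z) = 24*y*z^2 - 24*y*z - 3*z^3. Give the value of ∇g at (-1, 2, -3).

∂g/∂x = 0
∂g/∂y = 24*z^2 - 24*z
∂g/∂z = 48*y*z - 24*y - 9*z^2
∇g = (0, 24*z^2 - 24*z, 48*y*z - 24*y - 9*z^2)
At (-1, 2, -3): (0, 288, -417).

(0, 288, -417)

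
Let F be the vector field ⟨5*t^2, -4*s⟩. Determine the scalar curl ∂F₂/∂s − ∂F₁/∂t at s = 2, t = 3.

∂F₂/∂s = -4
∂F₁/∂t = 10*t
Scalar curl = -10*t - 4
At (2, 3): -34.

-34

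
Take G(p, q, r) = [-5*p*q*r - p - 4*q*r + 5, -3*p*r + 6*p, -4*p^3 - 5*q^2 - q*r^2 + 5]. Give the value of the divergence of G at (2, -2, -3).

∂G₁/∂p = -5*q*r - 1
∂G₂/∂q = 0
∂G₃/∂r = -2*q*r
∇·G = -7*q*r - 1
At (2, -2, -3): -43.

-43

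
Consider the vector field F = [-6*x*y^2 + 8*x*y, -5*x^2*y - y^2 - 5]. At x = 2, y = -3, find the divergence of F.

-92

∂F₁/∂x = -6*y^2 + 8*y
∂F₂/∂y = -5*x^2 - 2*y
∇·F = -5*x^2 - 6*y^2 + 6*y
At (2, -3): -92.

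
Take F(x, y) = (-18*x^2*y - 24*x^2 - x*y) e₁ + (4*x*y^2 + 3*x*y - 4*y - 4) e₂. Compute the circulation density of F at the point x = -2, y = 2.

92

∂F₂/∂x = 4*y^2 + 3*y
∂F₁/∂y = -18*x^2 - x
Scalar curl = 18*x^2 + x + 4*y^2 + 3*y
At (-2, 2): 92.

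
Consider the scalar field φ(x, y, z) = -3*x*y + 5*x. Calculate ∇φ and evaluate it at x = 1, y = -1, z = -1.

∂φ/∂x = -3*y + 5
∂φ/∂y = -3*x
∂φ/∂z = 0
∇φ = (-3*y + 5, -3*x, 0)
At (1, -1, -1): (8, -3, 0).

(8, -3, 0)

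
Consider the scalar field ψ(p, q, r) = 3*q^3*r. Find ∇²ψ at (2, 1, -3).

-54

∂²ψ/∂p² = 0
∂²ψ/∂q² = 18*q*r
∂²ψ/∂r² = 0
∇²ψ = 18*q*r
At (2, 1, -3): -54.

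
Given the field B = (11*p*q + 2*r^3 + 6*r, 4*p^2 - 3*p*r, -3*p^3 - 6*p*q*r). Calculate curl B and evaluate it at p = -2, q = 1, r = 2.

(∇×B)₁ = ∂B₃/∂q − ∂B₂/∂r = -6*p*r + 3*p
(∇×B)₂ = ∂B₁/∂r − ∂B₃/∂p = 9*p^2 + 6*q*r + 6*r^2 + 6
(∇×B)₃ = ∂B₂/∂p − ∂B₁/∂q = -3*p - 3*r
∇×B = (-6*p*r + 3*p, 9*p^2 + 6*q*r + 6*r^2 + 6, -3*p - 3*r)
At (-2, 1, 2): (18, 78, 0).

(18, 78, 0)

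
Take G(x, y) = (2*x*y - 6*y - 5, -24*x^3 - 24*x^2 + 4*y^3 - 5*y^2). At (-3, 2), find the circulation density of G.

∂G₂/∂x = -72*x^2 - 48*x
∂G₁/∂y = 2*x - 6
Scalar curl = -72*x^2 - 50*x + 6
At (-3, 2): -492.

-492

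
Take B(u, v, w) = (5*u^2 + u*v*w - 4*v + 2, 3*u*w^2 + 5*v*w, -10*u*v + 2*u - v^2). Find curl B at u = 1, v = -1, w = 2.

(∇×B)₁ = ∂B₃/∂v − ∂B₂/∂w = -6*u*w - 10*u - 7*v
(∇×B)₂ = ∂B₁/∂w − ∂B₃/∂u = u*v + 10*v - 2
(∇×B)₃ = ∂B₂/∂u − ∂B₁/∂v = -u*w + 3*w^2 + 4
∇×B = (-6*u*w - 10*u - 7*v, u*v + 10*v - 2, -u*w + 3*w^2 + 4)
At (1, -1, 2): (-15, -13, 14).

(-15, -13, 14)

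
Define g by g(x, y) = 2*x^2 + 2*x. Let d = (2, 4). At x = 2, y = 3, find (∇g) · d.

20

∂g/∂x = 4*x + 2
∂g/∂y = 0
∇g at (2, 3) = (10, 0)
∇g · d = (10)(2) + (0)(4) = 20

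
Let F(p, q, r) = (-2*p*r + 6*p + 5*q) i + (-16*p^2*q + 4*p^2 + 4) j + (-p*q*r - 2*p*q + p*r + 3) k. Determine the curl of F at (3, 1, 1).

(-9, -4, -77)

(∇×F)₁ = ∂F₃/∂q − ∂F₂/∂r = -p*r - 2*p
(∇×F)₂ = ∂F₁/∂r − ∂F₃/∂p = -2*p + q*r + 2*q - r
(∇×F)₃ = ∂F₂/∂p − ∂F₁/∂q = -32*p*q + 8*p - 5
∇×F = (-p*r - 2*p, -2*p + q*r + 2*q - r, -32*p*q + 8*p - 5)
At (3, 1, 1): (-9, -4, -77).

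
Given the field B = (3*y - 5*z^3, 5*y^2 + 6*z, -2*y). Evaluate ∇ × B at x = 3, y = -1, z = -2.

(∇×B)₁ = ∂B₃/∂y − ∂B₂/∂z = -8
(∇×B)₂ = ∂B₁/∂z − ∂B₃/∂x = -15*z^2
(∇×B)₃ = ∂B₂/∂x − ∂B₁/∂y = -3
∇×B = (-8, -15*z^2, -3)
At (3, -1, -2): (-8, -60, -3).

(-8, -60, -3)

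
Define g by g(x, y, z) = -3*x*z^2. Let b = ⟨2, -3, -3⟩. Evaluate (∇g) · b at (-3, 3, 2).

∂g/∂x = -3*z^2
∂g/∂y = 0
∂g/∂z = -6*x*z
∇g at (-3, 3, 2) = (-12, 0, 36)
∇g · b = (-12)(2) + (0)(-3) + (36)(-3) = -132

-132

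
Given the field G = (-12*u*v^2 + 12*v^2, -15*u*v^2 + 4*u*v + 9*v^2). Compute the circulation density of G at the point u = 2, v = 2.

-4

∂G₂/∂u = -15*v^2 + 4*v
∂G₁/∂v = -24*u*v + 24*v
Scalar curl = 24*u*v - 15*v^2 - 20*v
At (2, 2): -4.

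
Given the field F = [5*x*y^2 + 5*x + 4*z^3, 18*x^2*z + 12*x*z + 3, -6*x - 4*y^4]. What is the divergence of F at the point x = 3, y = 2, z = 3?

∂F₁/∂x = 5*y^2 + 5
∂F₂/∂y = 0
∂F₃/∂z = 0
∇·F = 5*y^2 + 5
At (3, 2, 3): 25.

25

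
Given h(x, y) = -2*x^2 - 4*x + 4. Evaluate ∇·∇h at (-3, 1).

∂²h/∂x² = -4
∂²h/∂y² = 0
∇²h = -4
At (-3, 1): -4.

-4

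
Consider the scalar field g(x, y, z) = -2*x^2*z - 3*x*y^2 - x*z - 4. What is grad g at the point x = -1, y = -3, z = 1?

∂g/∂x = -4*x*z - 3*y^2 - z
∂g/∂y = -6*x*y
∂g/∂z = -2*x^2 - x
∇g = (-4*x*z - 3*y^2 - z, -6*x*y, -2*x^2 - x)
At (-1, -3, 1): (-24, -18, -1).

(-24, -18, -1)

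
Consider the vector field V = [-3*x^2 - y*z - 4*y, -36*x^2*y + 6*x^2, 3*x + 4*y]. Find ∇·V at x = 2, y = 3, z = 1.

-156

∂V₁/∂x = -6*x
∂V₂/∂y = -36*x^2
∂V₃/∂z = 0
∇·V = -36*x^2 - 6*x
At (2, 3, 1): -156.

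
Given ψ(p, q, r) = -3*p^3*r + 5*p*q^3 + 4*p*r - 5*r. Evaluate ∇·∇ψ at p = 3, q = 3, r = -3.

432

∂²ψ/∂p² = -18*p*r
∂²ψ/∂q² = 30*p*q
∂²ψ/∂r² = 0
∇²ψ = 30*p*q - 18*p*r
At (3, 3, -3): 432.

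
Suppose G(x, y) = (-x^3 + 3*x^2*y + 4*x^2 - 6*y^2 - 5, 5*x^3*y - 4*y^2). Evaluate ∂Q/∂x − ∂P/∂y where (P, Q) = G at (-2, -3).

∂G₂/∂x = 15*x^2*y
∂G₁/∂y = 3*x^2 - 12*y
Scalar curl = 15*x^2*y - 3*x^2 + 12*y
At (-2, -3): -228.

-228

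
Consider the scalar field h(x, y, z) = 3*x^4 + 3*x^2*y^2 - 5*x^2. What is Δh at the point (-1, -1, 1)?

∂²h/∂x² = 2*(18*x^2 + 3*y^2 - 5)
∂²h/∂y² = 6*x^2
∂²h/∂z² = 0
∇²h = 42*x^2 + 6*y^2 - 10
At (-1, -1, 1): 38.

38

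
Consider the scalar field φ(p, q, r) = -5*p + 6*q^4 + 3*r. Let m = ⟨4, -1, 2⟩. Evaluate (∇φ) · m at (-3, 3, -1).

∂φ/∂p = -5
∂φ/∂q = 24*q^3
∂φ/∂r = 3
∇φ at (-3, 3, -1) = (-5, 648, 3)
∇φ · m = (-5)(4) + (648)(-1) + (3)(2) = -662

-662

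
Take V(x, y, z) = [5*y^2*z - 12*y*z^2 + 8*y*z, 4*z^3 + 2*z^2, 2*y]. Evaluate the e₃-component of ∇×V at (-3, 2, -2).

104

(∇×V)_3 = ∂V₂/∂x − ∂V₁/∂y
= 0 − (10*y*z - 12*z^2 + 8*z)
= -10*y*z + 12*z^2 - 8*z
At (-3, 2, -2): 104.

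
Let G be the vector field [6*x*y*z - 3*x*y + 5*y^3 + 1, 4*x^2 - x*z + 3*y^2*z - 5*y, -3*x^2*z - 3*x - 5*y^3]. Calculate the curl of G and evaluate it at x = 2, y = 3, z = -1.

(∇×G)₁ = ∂G₃/∂y − ∂G₂/∂z = x - 18*y^2
(∇×G)₂ = ∂G₁/∂z − ∂G₃/∂x = 6*x*y + 6*x*z + 3
(∇×G)₃ = ∂G₂/∂x − ∂G₁/∂y = -6*x*z + 11*x - 15*y^2 - z
∇×G = (x - 18*y^2, 6*x*y + 6*x*z + 3, -6*x*z + 11*x - 15*y^2 - z)
At (2, 3, -1): (-160, 27, -100).

(-160, 27, -100)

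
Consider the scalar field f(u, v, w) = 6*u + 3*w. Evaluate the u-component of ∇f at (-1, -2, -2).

(∇f)_1 = ∂f/∂u = 6
At (-1, -2, -2): 6.

6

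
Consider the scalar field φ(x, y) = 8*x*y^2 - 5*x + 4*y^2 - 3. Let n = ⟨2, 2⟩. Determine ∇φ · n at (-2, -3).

∂φ/∂x = 8*y^2 - 5
∂φ/∂y = 16*x*y + 8*y
∇φ at (-2, -3) = (67, 72)
∇φ · n = (67)(2) + (72)(2) = 278

278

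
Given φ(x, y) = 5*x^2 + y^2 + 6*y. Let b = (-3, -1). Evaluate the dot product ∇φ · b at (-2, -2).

58

∂φ/∂x = 10*x
∂φ/∂y = 2*y + 6
∇φ at (-2, -2) = (-20, 2)
∇φ · b = (-20)(-3) + (2)(-1) = 58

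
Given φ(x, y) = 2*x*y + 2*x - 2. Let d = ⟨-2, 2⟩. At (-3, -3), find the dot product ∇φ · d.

∂φ/∂x = 2*y + 2
∂φ/∂y = 2*x
∇φ at (-3, -3) = (-4, -6)
∇φ · d = (-4)(-2) + (-6)(2) = -4

-4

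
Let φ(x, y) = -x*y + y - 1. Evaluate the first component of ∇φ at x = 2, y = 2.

-2

(∇φ)_1 = ∂φ/∂x = -y
At (2, 2): -2.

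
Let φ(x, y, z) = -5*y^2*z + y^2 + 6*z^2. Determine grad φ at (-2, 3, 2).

∂φ/∂x = 0
∂φ/∂y = -10*y*z + 2*y
∂φ/∂z = -5*y^2 + 12*z
∇φ = (0, -10*y*z + 2*y, -5*y^2 + 12*z)
At (-2, 3, 2): (0, -54, -21).

(0, -54, -21)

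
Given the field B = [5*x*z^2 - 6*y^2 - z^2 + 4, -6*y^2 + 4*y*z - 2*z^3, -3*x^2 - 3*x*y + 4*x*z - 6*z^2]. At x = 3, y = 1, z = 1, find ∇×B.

(-7, 45, 12)

(∇×B)₁ = ∂B₃/∂y − ∂B₂/∂z = -3*x - 4*y + 6*z^2
(∇×B)₂ = ∂B₁/∂z − ∂B₃/∂x = 10*x*z + 6*x + 3*y - 6*z
(∇×B)₃ = ∂B₂/∂x − ∂B₁/∂y = 12*y
∇×B = (-3*x - 4*y + 6*z^2, 10*x*z + 6*x + 3*y - 6*z, 12*y)
At (3, 1, 1): (-7, 45, 12).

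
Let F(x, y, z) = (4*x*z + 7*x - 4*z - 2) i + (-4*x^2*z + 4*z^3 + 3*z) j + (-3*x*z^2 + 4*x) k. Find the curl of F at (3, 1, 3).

(∇×F)₁ = ∂F₃/∂y − ∂F₂/∂z = 4*x^2 - 12*z^2 - 3
(∇×F)₂ = ∂F₁/∂z − ∂F₃/∂x = 4*x + 3*z^2 - 8
(∇×F)₃ = ∂F₂/∂x − ∂F₁/∂y = -8*x*z
∇×F = (4*x^2 - 12*z^2 - 3, 4*x + 3*z^2 - 8, -8*x*z)
At (3, 1, 3): (-75, 31, -72).

(-75, 31, -72)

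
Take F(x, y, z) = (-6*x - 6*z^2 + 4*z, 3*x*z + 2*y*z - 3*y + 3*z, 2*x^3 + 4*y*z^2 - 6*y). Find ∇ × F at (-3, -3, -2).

(22, -26, -6)

(∇×F)₁ = ∂F₃/∂y − ∂F₂/∂z = -3*x - 2*y + 4*z^2 - 9
(∇×F)₂ = ∂F₁/∂z − ∂F₃/∂x = -6*x^2 - 12*z + 4
(∇×F)₃ = ∂F₂/∂x − ∂F₁/∂y = 3*z
∇×F = (-3*x - 2*y + 4*z^2 - 9, -6*x^2 - 12*z + 4, 3*z)
At (-3, -3, -2): (22, -26, -6).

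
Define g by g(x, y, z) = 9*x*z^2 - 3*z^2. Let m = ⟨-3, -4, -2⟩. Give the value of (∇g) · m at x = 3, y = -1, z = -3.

∂g/∂x = 9*z^2
∂g/∂y = 0
∂g/∂z = 18*x*z - 6*z
∇g at (3, -1, -3) = (81, 0, -144)
∇g · m = (81)(-3) + (0)(-4) + (-144)(-2) = 45

45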